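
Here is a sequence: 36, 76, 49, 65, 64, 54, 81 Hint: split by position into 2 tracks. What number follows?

Split by position mod 2 into 2 tracks.
Track A: 36, 49, 64, 81 (perfect squares starting at 6²).
Track B: 76, 65, 54 (subtracting 11 each time).
The 8th slot belongs to track B; its 4th term is 43.

43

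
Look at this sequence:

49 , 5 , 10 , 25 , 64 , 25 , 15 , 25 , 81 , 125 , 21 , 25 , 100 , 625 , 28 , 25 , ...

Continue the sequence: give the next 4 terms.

121, 3125, 36, 25

Taking every 4th term gives 4 separate tracks.
Subsequence A: 49, 64, 81, 100. The squares 7², 8², 9², ….
Subsequence B: 5, 25, 125, 625. A geometric progression (common ratio 5).
Subsequence C: 10, 15, 21, 28. Triangular numbers starting at T_4.
Subsequence D: 25, 25, 25, 25. Constant 25.
Position 17 → subsequence A, term 5 = 121.
The 18th slot belongs to subsequence B; its 5th term is 3125.
Term 19 comes from subsequence C (its 5th entry): 36.
Term 20 comes from subsequence D (its 5th entry): 25.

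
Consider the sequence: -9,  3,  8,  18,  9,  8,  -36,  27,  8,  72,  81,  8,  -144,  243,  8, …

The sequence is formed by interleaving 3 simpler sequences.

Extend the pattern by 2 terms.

288, 729

Read the sequence 3 terms at a time; column i is its own pattern.
Stream A: -9, 18, -36, 72, -144 (geometric with ratio -2).
Stream B: 3, 9, 27, 81, 243 (successive powers of 3).
Stream C: 8, 8, 8, 8, 8 (always 8).
Term 16 comes from stream A (its 6th entry): 288.
Position 17 falls in stream B as its term 6, giving 729.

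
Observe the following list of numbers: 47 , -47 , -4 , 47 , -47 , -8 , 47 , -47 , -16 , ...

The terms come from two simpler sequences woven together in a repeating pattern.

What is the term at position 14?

-47

Positions follow the repeating pattern AAB; grouping by letter gives 2 tracks.
Subsequence A: 47, -47, 47, -47, 47, -47. The oscillation 47·(−1)^(n+1).
Subsequence B: -4, -8, -16. Geometric, ×2 each step.
The 14th slot belongs to subsequence A; its 10th term is -47.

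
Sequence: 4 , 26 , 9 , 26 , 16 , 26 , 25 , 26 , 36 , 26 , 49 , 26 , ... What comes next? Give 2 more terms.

64, 26

The terms cycle through 2 interleaved subsequences.
Track A: 4, 9, 16, 25, 36, 49 (consecutive squares n² from n = 2).
Track B: 26, 26, 26, 26, 26, 26 (always 26).
Term 13 comes from track A (its 7th entry): 64.
The 14th slot belongs to track B; its 7th term is 26.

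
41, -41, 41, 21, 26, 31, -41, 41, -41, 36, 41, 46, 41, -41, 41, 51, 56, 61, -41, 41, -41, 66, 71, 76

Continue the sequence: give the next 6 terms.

41, -41, 41, 81, 86, 91

Reading positions in blocks of 6 reveals the pattern AAABBB — 2 tracks woven together.
Track A: 41, -41, 41, -41, 41, -41, 41, -41, 41, -41, 41, -41. Alternating ±41.
Track B: 21, 26, 31, 36, 41, 46, 51, 56, 61, 66, 71, 76. Arithmetic, step +5.
The 25th slot belongs to track A; its 13th term is 41.
The 26th slot belongs to track A; its 14th term is -41.
Position 27 falls in track A as its term 15, giving 41.
The 28th slot belongs to track B; its 13th term is 81.
Position 29 → track B, term 14 = 86.
Term 30 comes from track B (its 15th entry): 91.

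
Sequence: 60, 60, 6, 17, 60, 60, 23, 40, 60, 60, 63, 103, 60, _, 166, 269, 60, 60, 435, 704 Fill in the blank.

60

The slot pattern repeats as AABB (period 4), so there are 2 interleaved tracks.
Subsequence A: 60, 60, 60, 60, 60, 60, 60, ?, 60, 60. The constant sequence 60.
Subsequence B: 6, 17, 23, 40, 63, 103, 166, 269, 435, 704. Each term equals the sum of the previous two.
Subsequence A's pattern makes the blank 60.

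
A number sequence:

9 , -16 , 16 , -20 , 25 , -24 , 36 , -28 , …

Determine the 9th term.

Positions 1, 3, 5, … form one subsequence and positions 2, 4, 6, … form another.
Subsequence A: 9, 16, 25, 36 — the squares 3², 4², 5², ….
Subsequence B: -16, -20, -24, -28 — subtracting 4 each time.
Position 9 → subsequence A, term 5 = 49.

49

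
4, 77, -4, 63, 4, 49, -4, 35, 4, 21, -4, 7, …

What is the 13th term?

4

Split by position mod 2 into 2 tracks.
Stream A: 4, -4, 4, -4, 4, -4 — alternating ±4.
Stream B: 77, 63, 49, 35, 21, 7 — arithmetic with common difference −14.
The 13th slot belongs to stream A; its 7th term is 4.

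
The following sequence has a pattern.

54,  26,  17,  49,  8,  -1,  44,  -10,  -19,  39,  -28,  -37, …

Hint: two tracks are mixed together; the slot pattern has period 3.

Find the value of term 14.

-46

Reading positions in blocks of 3 reveals the pattern ABB — 2 tracks woven together.
Track A: 54, 49, 44, 39 (arithmetic, step −5).
Track B: 26, 17, 8, -1, -10, -19, -28, -37 (linear: a_n = 35 − 9·n).
Position 14 → track B, term 9 = -46.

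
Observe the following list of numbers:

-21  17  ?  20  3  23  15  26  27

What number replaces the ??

Odd-indexed and even-indexed terms follow separate rules.
Subsequence A: -21, ?, 3, 15, 27. Arithmetic with common difference +12.
Subsequence B: 17, 20, 23, 26. Linear: a_n = 14 + 3·n.
The gap is subsequence A's term 2; the rule gives -9.

-9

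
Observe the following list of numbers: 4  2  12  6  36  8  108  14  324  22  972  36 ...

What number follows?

2916

Split by position mod 2 into 2 tracks.
Stream A: 4, 12, 36, 108, 324, 972 — multiplying by 3 each time.
Stream B: 2, 6, 8, 14, 22, 36 — Fibonacci-style (each term is the sum of the two before it).
Position 13 → stream A, term 7 = 2916.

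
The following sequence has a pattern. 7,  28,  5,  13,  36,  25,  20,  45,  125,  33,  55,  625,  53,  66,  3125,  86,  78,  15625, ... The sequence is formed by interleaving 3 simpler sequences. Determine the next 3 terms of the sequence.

139, 91, 78125

Split by position mod 3: positions 1, 4, 7, … form one track, and each other residue class forms its own.
Track A: 7, 13, 20, 33, 53, 86 — Fibonacci-style (each term is the sum of the two before it).
Track B: 28, 36, 45, 55, 66, 78 — triangular numbers n(n+1)/2 for n = 7, 8, ….
Track C: 5, 25, 125, 625, 3125, 15625 — successive powers of 5.
Term 19 comes from track A (its 7th entry): 139.
The 20th slot belongs to track B; its 7th term is 91.
Position 21 → track C, term 7 = 78125.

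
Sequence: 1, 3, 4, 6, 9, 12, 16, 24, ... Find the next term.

25

Odd-indexed and even-indexed terms follow separate rules.
Subsequence A is 1, 4, 9, 16, which is perfect squares starting at 1².
Subsequence B is 3, 6, 12, 24, which is multiplying by 2 each time.
The 9th slot belongs to subsequence A; its 5th term is 25.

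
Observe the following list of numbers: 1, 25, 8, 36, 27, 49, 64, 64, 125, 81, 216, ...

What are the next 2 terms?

Positions 1, 3, 5, … form one subsequence and positions 2, 4, 6, … form another.
Track A: 1, 8, 27, 64, 125, 216 — consecutive cubes n³ from n = 1.
Track B: 25, 36, 49, 64, 81 — consecutive squares n² from n = 5.
Position 12 falls in track B as its term 6, giving 100.
The 13th slot belongs to track A; its 7th term is 343.

100, 343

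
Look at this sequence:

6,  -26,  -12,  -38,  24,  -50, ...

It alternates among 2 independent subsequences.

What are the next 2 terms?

Taking every 2nd term gives 2 separate tracks.
Track A = 6, -12, 24: geometric, ×-2 each step.
Track B = -26, -38, -50: linear: a_n = -14 − 12·n.
Position 7 falls in track A as its term 4, giving -48.
The 8th slot belongs to track B; its 4th term is -62.

-48, -62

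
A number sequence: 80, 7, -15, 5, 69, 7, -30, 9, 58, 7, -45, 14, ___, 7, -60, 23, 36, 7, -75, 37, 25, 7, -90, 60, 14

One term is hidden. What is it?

Read the sequence 4 terms at a time; column i is its own pattern.
Track A: 80, 69, 58, ?, 36, 25, 14 — arithmetic, step −11.
Track B: 7, 7, 7, 7, 7, 7 — the constant sequence 7.
Track C: -15, -30, -45, -60, -75, -90 — arithmetic with common difference −15.
Track D: 5, 9, 14, 23, 37, 60 — a Fibonacci-like recurrence a_n = a_{n-1} + a_{n-2}.
Filling track A at index 4 by its rule yields 47.

47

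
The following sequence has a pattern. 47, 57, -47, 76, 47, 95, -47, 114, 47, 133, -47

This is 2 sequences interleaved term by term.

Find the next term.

152

Odd-indexed and even-indexed terms follow separate rules.
Track A is 47, -47, 47, -47, 47, -47, which is oscillating between 47 and -47.
Track B is 57, 76, 95, 114, 133, which is arithmetic, step +19.
Position 12 falls in track B as its term 6, giving 152.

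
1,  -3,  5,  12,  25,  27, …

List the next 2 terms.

125, 42

Taking every 2nd term gives 2 separate tracks.
Track A: 1, 5, 25 (powers 5^0, 5^1, 5^2, …).
Track B: -3, 12, 27 (arithmetic, step +15).
Term 7 comes from track A (its 4th entry): 125.
Term 8 comes from track B (its 4th entry): 42.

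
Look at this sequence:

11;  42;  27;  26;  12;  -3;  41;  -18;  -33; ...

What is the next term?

56

The slot pattern repeats as ABB (period 3), so there are 2 interleaved tracks.
Track A: 11, 26, 41 — adding 15 each time.
Track B: 42, 27, 12, -3, -18, -33 — arithmetic, step −15.
The 10th slot belongs to track A; its 4th term is 56.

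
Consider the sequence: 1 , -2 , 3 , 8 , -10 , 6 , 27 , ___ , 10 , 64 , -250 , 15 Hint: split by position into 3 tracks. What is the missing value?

-50

Read the sequence 3 terms at a time; column i is its own pattern.
Track A: 1, 8, 27, 64 (the cubes 1³, 2³, 3³, …).
Track B: -2, -10, ?, -250 (a geometric progression (common ratio 5)).
Track C: 3, 6, 10, 15 (triangular numbers starting at T_2).
Track B's pattern makes the blank -50.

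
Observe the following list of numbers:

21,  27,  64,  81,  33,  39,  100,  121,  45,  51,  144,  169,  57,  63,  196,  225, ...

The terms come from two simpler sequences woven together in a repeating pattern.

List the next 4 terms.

Positions follow the repeating pattern AABB; grouping by letter gives 2 tracks.
Stream A: 21, 27, 33, 39, 45, 51, 57, 63 — linear: a_n = 15 + 6·n.
Stream B: 64, 81, 100, 121, 144, 169, 196, 225 — consecutive squares n² from n = 8.
Position 17 → stream A, term 9 = 69.
The 18th slot belongs to stream A; its 10th term is 75.
Position 19 → stream B, term 9 = 256.
Term 20 comes from stream B (its 10th entry): 289.

69, 75, 256, 289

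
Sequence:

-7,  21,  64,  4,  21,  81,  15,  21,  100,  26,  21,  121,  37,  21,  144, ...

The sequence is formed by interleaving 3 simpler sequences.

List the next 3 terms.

48, 21, 169

Split by position mod 3 into 3 tracks.
Stream A: -7, 4, 15, 26, 37 (adding 11 each time).
Stream B: 21, 21, 21, 21, 21 (always 21).
Stream C: 64, 81, 100, 121, 144 (consecutive squares n² from n = 8).
The 16th slot belongs to stream A; its 6th term is 48.
The 17th slot belongs to stream B; its 6th term is 21.
Position 18 → stream C, term 6 = 169.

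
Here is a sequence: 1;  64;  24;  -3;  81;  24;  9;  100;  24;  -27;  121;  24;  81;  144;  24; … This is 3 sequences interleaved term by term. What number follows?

Read the sequence 3 terms at a time; column i is its own pattern.
Track A: 1, -3, 9, -27, 81 — geometric with ratio -3.
Track B: 64, 81, 100, 121, 144 — perfect squares starting at 8².
Track C: 24, 24, 24, 24, 24 — the constant sequence 24.
Term 16 comes from track A (its 6th entry): -243.

-243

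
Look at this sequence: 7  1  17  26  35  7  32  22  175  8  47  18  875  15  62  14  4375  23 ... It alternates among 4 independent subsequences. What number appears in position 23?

92

Split by position mod 4 into 4 tracks.
Track A is 7, 35, 175, 875, 4375, which is geometric, ×5 each step.
Track B is 1, 7, 8, 15, 23, which is each term equals the sum of the previous two.
Track C is 17, 32, 47, 62, which is adding 15 each time.
Track D is 26, 22, 18, 14, which is arithmetic, step −4.
Position 23 falls in track C as its term 6, giving 92.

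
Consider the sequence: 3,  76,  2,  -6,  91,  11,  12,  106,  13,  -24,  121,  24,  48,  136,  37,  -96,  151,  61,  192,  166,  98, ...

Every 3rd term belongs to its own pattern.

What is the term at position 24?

Read the sequence 3 terms at a time; column i is its own pattern.
Track A: 3, -6, 12, -24, 48, -96, 192 (a geometric progression (common ratio -2)).
Track B: 76, 91, 106, 121, 136, 151, 166 (linear: a_n = 61 + 15·n).
Track C: 2, 11, 13, 24, 37, 61, 98 (each term equals the sum of the previous two).
Term 24 comes from track C (its 8th entry): 159.

159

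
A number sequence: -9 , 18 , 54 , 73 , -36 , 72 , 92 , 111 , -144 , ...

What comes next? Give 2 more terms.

Positions follow the repeating pattern AABB; grouping by letter gives 2 tracks.
Track A: -9, 18, -36, 72, -144 — a geometric progression (common ratio -2).
Track B: 54, 73, 92, 111 — arithmetic with common difference +19.
Term 10 comes from track A (its 6th entry): 288.
The 11th slot belongs to track B; its 5th term is 130.

288, 130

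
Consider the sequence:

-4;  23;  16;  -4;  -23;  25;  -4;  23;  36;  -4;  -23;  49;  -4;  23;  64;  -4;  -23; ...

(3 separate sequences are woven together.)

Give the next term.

Split by position mod 3: positions 1, 4, 7, … form one track, and each other residue class forms its own.
Track A: -4, -4, -4, -4, -4, -4 (always -4).
Track B: 23, -23, 23, -23, 23, -23 (oscillating between 23 and -23).
Track C: 16, 25, 36, 49, 64 (perfect squares starting at 4²).
Term 18 comes from track C (its 6th entry): 81.

81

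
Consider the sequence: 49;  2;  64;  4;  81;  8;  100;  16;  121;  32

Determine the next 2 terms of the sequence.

144, 64

Positions 1, 3, 5, … form one subsequence and positions 2, 4, 6, … form another.
Track A: 49, 64, 81, 100, 121. The squares 7², 8², 9², ….
Track B: 2, 4, 8, 16, 32. Powers 2^1, 2^2, 2^3, ….
Position 11 → track A, term 6 = 144.
Term 12 comes from track B (its 6th entry): 64.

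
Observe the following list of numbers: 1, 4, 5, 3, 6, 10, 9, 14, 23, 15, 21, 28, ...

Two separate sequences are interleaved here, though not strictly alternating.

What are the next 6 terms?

37, 60, 97, 36, 45, 55

Reading positions in blocks of 6 reveals the pattern AAABBB — 2 tracks woven together.
Track A is 1, 4, 5, 9, 14, 23, which is a Fibonacci-like recurrence a_n = a_{n-1} + a_{n-2}.
Track B is 3, 6, 10, 15, 21, 28, which is triangular numbers starting at T_2.
Position 13 falls in track A as its term 7, giving 37.
Term 14 comes from track A (its 8th entry): 60.
Position 15 falls in track A as its term 9, giving 97.
The 16th slot belongs to track B; its 7th term is 36.
The 17th slot belongs to track B; its 8th term is 45.
Position 18 → track B, term 9 = 55.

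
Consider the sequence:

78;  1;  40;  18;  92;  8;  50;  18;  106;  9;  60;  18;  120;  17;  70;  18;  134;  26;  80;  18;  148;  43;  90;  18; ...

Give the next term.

The terms cycle through 4 interleaved subsequences.
Stream A: 78, 92, 106, 120, 134, 148. Arithmetic with common difference +14.
Stream B: 1, 8, 9, 17, 26, 43. Each term equals the sum of the previous two.
Stream C: 40, 50, 60, 70, 80, 90. Arithmetic, step +10.
Stream D: 18, 18, 18, 18, 18, 18. Always 18.
Position 25 falls in stream A as its term 7, giving 162.

162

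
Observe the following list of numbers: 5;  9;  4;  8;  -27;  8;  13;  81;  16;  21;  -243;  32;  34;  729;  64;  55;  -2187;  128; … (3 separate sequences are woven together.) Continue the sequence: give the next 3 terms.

89, 6561, 256

Split by position mod 3 into 3 tracks.
Subsequence A is 5, 8, 13, 21, 34, 55, which is a Fibonacci-like recurrence a_n = a_{n-1} + a_{n-2}.
Subsequence B is 9, -27, 81, -243, 729, -2187, which is multiplying by -3 each time.
Subsequence C is 4, 8, 16, 32, 64, 128, which is powers 2^2, 2^3, 2^4, ….
Term 19 comes from subsequence A (its 7th entry): 89.
The 20th slot belongs to subsequence B; its 7th term is 6561.
The 21st slot belongs to subsequence C; its 7th term is 256.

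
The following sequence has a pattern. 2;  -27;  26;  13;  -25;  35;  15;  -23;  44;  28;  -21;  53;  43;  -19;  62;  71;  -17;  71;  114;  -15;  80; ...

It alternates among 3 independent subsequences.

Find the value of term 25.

299

Taking every 3rd term gives 3 separate tracks.
Track A is 2, 13, 15, 28, 43, 71, 114, which is Fibonacci-style (each term is the sum of the two before it).
Track B is -27, -25, -23, -21, -19, -17, -15, which is linear: a_n = -29 + 2·n.
Track C is 26, 35, 44, 53, 62, 71, 80, which is arithmetic with common difference +9.
Position 25 → track A, term 9 = 299.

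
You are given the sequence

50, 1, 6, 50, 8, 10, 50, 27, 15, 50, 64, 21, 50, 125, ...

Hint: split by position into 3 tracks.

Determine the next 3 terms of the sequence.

28, 50, 216

Split by position mod 3 into 3 tracks.
Stream A: 50, 50, 50, 50, 50 — the constant sequence 50.
Stream B: 1, 8, 27, 64, 125 — the cubes 1³, 2³, 3³, ….
Stream C: 6, 10, 15, 21 — triangular numbers starting at T_3.
Position 15 falls in stream C as its term 5, giving 28.
Position 16 falls in stream A as its term 6, giving 50.
Position 17 → stream B, term 6 = 216.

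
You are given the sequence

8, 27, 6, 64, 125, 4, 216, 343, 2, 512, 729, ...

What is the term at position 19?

2744

Reading positions in blocks of 3 reveals the pattern AAB — 2 tracks woven together.
Track A: 8, 27, 64, 125, 216, 343, 512, 729. Perfect cubes starting at 2³.
Track B: 6, 4, 2. Arithmetic, step −2.
Position 19 → track A, term 13 = 2744.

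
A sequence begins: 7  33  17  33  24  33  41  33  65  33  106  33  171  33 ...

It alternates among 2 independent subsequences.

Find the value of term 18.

33

Odd-indexed and even-indexed terms follow separate rules.
Stream A: 7, 17, 24, 41, 65, 106, 171. A Fibonacci-like recurrence a_n = a_{n-1} + a_{n-2}.
Stream B: 33, 33, 33, 33, 33, 33, 33. Always 33.
Position 18 → stream B, term 9 = 33.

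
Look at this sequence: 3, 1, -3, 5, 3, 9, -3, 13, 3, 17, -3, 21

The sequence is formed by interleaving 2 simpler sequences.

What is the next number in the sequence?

3

Split by position mod 2 into 2 tracks.
Track A: 3, -3, 3, -3, 3, -3 — alternating ±3.
Track B: 1, 5, 9, 13, 17, 21 — adding 4 each time.
The 13th slot belongs to track A; its 7th term is 3.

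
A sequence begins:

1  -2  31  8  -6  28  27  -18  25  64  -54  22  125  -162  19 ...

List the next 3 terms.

Read the sequence 3 terms at a time; column i is its own pattern.
Track A: 1, 8, 27, 64, 125 (the cubes 1³, 2³, 3³, …).
Track B: -2, -6, -18, -54, -162 (a geometric progression (common ratio 3)).
Track C: 31, 28, 25, 22, 19 (subtracting 3 each time).
Term 16 comes from track A (its 6th entry): 216.
Position 17 → track B, term 6 = -486.
Term 18 comes from track C (its 6th entry): 16.

216, -486, 16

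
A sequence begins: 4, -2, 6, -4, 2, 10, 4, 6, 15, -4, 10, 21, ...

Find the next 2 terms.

4, 14

Taking every 3rd term gives 3 separate tracks.
Stream A is 4, -4, 4, -4, which is the oscillation 4·(−1)^(n+1).
Stream B is -2, 2, 6, 10, which is arithmetic with common difference +4.
Stream C is 6, 10, 15, 21, which is the triangular numbers T_3, T_4, ….
Position 13 falls in stream A as its term 5, giving 4.
The 14th slot belongs to stream B; its 5th term is 14.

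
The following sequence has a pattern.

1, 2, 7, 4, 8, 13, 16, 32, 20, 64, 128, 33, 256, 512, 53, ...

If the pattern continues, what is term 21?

139

Positions follow the repeating pattern AAB; grouping by letter gives 2 tracks.
Subsequence A: 1, 2, 4, 8, 16, 32, 64, 128, 256, 512. Powers 2^0, 2^1, 2^2, ….
Subsequence B: 7, 13, 20, 33, 53. Each term equals the sum of the previous two.
Position 21 → subsequence B, term 7 = 139.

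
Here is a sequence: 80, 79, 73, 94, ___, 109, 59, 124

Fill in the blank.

66

The terms cycle through 2 interleaved subsequences.
Track A: 80, 73, ?, 59 (linear: a_n = 87 − 7·n).
Track B: 79, 94, 109, 124 (arithmetic with common difference +15).
So the missing entry in track A is 66.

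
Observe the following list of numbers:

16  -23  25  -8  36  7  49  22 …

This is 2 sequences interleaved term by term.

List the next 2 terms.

Taking every 2nd term gives 2 separate tracks.
Track A is 16, 25, 36, 49, which is consecutive squares n² from n = 4.
Track B is -23, -8, 7, 22, which is adding 15 each time.
Term 9 comes from track A (its 5th entry): 64.
Term 10 comes from track B (its 5th entry): 37.

64, 37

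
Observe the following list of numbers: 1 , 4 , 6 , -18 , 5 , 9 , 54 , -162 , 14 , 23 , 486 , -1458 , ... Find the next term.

37

Positions follow the repeating pattern AABB; grouping by letter gives 2 tracks.
Subsequence A: 1, 4, 5, 9, 14, 23 — a Fibonacci-like recurrence a_n = a_{n-1} + a_{n-2}.
Subsequence B: 6, -18, 54, -162, 486, -1458 — geometric, ×-3 each step.
Term 13 comes from subsequence A (its 7th entry): 37.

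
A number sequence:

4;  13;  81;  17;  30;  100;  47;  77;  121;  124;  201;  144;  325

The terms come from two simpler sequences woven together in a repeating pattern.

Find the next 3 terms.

526, 169, 851

Reading positions in blocks of 3 reveals the pattern AAB — 2 tracks woven together.
Track A is 4, 13, 17, 30, 47, 77, 124, 201, 325, which is a Fibonacci-like recurrence a_n = a_{n-1} + a_{n-2}.
Track B is 81, 100, 121, 144, which is perfect squares starting at 9².
Position 14 falls in track A as its term 10, giving 526.
The 15th slot belongs to track B; its 5th term is 169.
Term 16 comes from track A (its 11th entry): 851.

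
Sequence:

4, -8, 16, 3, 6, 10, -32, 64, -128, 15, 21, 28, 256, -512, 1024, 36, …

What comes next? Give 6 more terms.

45, 55, -2048, 4096, -8192, 66

Positions follow the repeating pattern AAABBB; grouping by letter gives 2 tracks.
Track A is 4, -8, 16, -32, 64, -128, 256, -512, 1024, which is geometric with ratio -2.
Track B is 3, 6, 10, 15, 21, 28, 36, which is triangular numbers starting at T_2.
Term 17 comes from track B (its 8th entry): 45.
Position 18 falls in track B as its term 9, giving 55.
Term 19 comes from track A (its 10th entry): -2048.
Position 20 → track A, term 11 = 4096.
Term 21 comes from track A (its 12th entry): -8192.
Position 22 falls in track B as its term 10, giving 66.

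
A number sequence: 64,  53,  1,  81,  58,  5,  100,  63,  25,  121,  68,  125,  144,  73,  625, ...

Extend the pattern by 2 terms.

Read the sequence 3 terms at a time; column i is its own pattern.
Stream A: 64, 81, 100, 121, 144. The squares 8², 9², 10², ….
Stream B: 53, 58, 63, 68, 73. Arithmetic, step +5.
Stream C: 1, 5, 25, 125, 625. Powers 5^0, 5^1, 5^2, ….
Term 16 comes from stream A (its 6th entry): 169.
The 17th slot belongs to stream B; its 6th term is 78.

169, 78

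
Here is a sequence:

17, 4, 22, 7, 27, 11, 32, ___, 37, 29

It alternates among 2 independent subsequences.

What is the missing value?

18

The terms cycle through 2 interleaved subsequences.
Track A is 17, 22, 27, 32, 37, which is linear: a_n = 12 + 5·n.
Track B is 4, 7, 11, ?, 29, which is Fibonacci-style (each term is the sum of the two before it).
Track B's pattern makes the blank 18.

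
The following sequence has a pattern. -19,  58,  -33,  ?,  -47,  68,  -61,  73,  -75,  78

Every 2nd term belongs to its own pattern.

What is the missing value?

Split by position mod 2 into 2 tracks.
Stream A is -19, -33, -47, -61, -75, which is arithmetic, step −14.
Stream B is 58, ?, 68, 73, 78, which is arithmetic with common difference +5.
The gap is stream B's term 2; the rule gives 63.

63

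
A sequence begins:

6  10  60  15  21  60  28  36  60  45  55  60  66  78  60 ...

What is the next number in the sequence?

Reading positions in blocks of 3 reveals the pattern AAB — 2 tracks woven together.
Track A is 6, 10, 15, 21, 28, 36, 45, 55, 66, 78, which is the triangular numbers T_3, T_4, ….
Track B is 60, 60, 60, 60, 60, which is the constant sequence 60.
Position 16 → track A, term 11 = 91.

91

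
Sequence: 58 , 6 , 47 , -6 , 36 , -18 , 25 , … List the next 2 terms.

Odd-indexed and even-indexed terms follow separate rules.
Stream A: 58, 47, 36, 25. Subtracting 11 each time.
Stream B: 6, -6, -18. Subtracting 12 each time.
Position 8 → stream B, term 4 = -30.
Term 9 comes from stream A (its 5th entry): 14.

-30, 14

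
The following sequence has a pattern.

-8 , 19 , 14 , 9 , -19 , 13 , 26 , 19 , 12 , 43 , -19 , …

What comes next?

Read the sequence 3 terms at a time; column i is its own pattern.
Track A = -8, 9, 26, 43: arithmetic, step +17.
Track B = 19, -19, 19, -19: alternating ±19.
Track C = 14, 13, 12: arithmetic, step −1.
Position 12 falls in track C as its term 4, giving 11.

11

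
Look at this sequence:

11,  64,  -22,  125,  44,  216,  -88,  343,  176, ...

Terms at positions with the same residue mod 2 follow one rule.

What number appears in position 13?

Split by position mod 2 into 2 tracks.
Track A is 11, -22, 44, -88, 176, which is multiplying by -2 each time.
Track B is 64, 125, 216, 343, which is the cubes 4³, 5³, 6³, ….
Position 13 → track A, term 7 = 704.

704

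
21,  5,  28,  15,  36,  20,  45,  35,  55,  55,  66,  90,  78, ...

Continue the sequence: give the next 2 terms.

145, 91

Positions 1, 3, 5, … form one subsequence and positions 2, 4, 6, … form another.
Subsequence A: 21, 28, 36, 45, 55, 66, 78 (triangular numbers starting at T_6).
Subsequence B: 5, 15, 20, 35, 55, 90 (a Fibonacci-like recurrence a_n = a_{n-1} + a_{n-2}).
The 14th slot belongs to subsequence B; its 7th term is 145.
Position 15 falls in subsequence A as its term 8, giving 91.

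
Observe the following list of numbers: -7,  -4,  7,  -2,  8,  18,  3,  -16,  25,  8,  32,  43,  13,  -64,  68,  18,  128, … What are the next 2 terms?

Split by position mod 3 into 3 tracks.
Track A: -7, -2, 3, 8, 13, 18. Linear: a_n = -12 + 5·n.
Track B: -4, 8, -16, 32, -64, 128. Geometric, ×-2 each step.
Track C: 7, 18, 25, 43, 68. A Fibonacci-like recurrence a_n = a_{n-1} + a_{n-2}.
The 18th slot belongs to track C; its 6th term is 111.
Position 19 falls in track A as its term 7, giving 23.

111, 23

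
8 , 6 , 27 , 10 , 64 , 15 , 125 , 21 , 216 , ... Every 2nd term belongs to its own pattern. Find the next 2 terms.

28, 343

Positions 1, 3, 5, … form one subsequence and positions 2, 4, 6, … form another.
Track A: 8, 27, 64, 125, 216. Perfect cubes starting at 2³.
Track B: 6, 10, 15, 21. Triangular numbers n(n+1)/2 for n = 3, 4, ….
Position 10 falls in track B as its term 5, giving 28.
Term 11 comes from track A (its 6th entry): 343.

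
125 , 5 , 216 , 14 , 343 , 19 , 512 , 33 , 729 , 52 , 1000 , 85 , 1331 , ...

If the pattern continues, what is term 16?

222

The terms cycle through 2 interleaved subsequences.
Track A: 125, 216, 343, 512, 729, 1000, 1331 — consecutive cubes n³ from n = 5.
Track B: 5, 14, 19, 33, 52, 85 — each term equals the sum of the previous two.
Position 16 falls in track B as its term 8, giving 222.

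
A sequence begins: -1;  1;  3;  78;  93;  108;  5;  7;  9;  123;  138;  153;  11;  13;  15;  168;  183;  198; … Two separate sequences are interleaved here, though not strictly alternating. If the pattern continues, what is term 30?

Reading positions in blocks of 6 reveals the pattern AAABBB — 2 tracks woven together.
Stream A: -1, 1, 3, 5, 7, 9, 11, 13, 15 (arithmetic, step +2).
Stream B: 78, 93, 108, 123, 138, 153, 168, 183, 198 (adding 15 each time).
Position 30 → stream B, term 15 = 288.

288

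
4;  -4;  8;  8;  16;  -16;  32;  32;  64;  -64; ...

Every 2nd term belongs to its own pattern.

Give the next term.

128

Taking every 2nd term gives 2 separate tracks.
Subsequence A: 4, 8, 16, 32, 64 (powers of 2).
Subsequence B: -4, 8, -16, 32, -64 (a geometric progression (common ratio -2)).
Position 11 → subsequence A, term 6 = 128.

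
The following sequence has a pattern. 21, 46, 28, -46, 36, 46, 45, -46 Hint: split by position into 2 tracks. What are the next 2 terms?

55, 46

Positions 1, 3, 5, … form one subsequence and positions 2, 4, 6, … form another.
Stream A is 21, 28, 36, 45, which is triangular numbers n(n+1)/2 for n = 6, 7, ….
Stream B is 46, -46, 46, -46, which is alternating ±46.
Position 9 → stream A, term 5 = 55.
Position 10 falls in stream B as its term 5, giving 46.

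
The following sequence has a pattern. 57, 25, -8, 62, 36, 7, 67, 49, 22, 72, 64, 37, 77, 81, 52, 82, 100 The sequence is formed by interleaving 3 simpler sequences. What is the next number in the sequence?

67

Split by position mod 3: positions 1, 4, 7, … form one track, and each other residue class forms its own.
Track A: 57, 62, 67, 72, 77, 82. Arithmetic, step +5.
Track B: 25, 36, 49, 64, 81, 100. The squares 5², 6², 7², ….
Track C: -8, 7, 22, 37, 52. Arithmetic, step +15.
The 18th slot belongs to track C; its 6th term is 67.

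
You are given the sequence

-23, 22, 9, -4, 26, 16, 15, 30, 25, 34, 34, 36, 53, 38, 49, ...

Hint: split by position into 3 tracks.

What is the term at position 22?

Read the sequence 3 terms at a time; column i is its own pattern.
Stream A is -23, -4, 15, 34, 53, which is arithmetic with common difference +19.
Stream B is 22, 26, 30, 34, 38, which is linear: a_n = 18 + 4·n.
Stream C is 9, 16, 25, 36, 49, which is the squares 3², 4², 5², ….
Position 22 → stream A, term 8 = 110.

110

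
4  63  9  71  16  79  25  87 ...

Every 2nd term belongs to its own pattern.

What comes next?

36

Split by position mod 2 into 2 tracks.
Stream A: 4, 9, 16, 25. Perfect squares starting at 2².
Stream B: 63, 71, 79, 87. Arithmetic with common difference +8.
Term 9 comes from stream A (its 5th entry): 36.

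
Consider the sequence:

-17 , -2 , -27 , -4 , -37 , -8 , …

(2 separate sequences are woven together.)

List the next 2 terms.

-47, -16

Positions 1, 3, 5, … form one subsequence and positions 2, 4, 6, … form another.
Track A is -17, -27, -37, which is linear: a_n = -7 − 10·n.
Track B is -2, -4, -8, which is a geometric progression (common ratio 2).
Term 7 comes from track A (its 4th entry): -47.
The 8th slot belongs to track B; its 4th term is -16.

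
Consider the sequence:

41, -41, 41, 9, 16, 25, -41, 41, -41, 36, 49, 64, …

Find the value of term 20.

Reading positions in blocks of 6 reveals the pattern AAABBB — 2 tracks woven together.
Track A: 41, -41, 41, -41, 41, -41 (oscillating between 41 and -41).
Track B: 9, 16, 25, 36, 49, 64 (the squares 3², 4², 5², …).
The 20th slot belongs to track A; its 11th term is 41.

41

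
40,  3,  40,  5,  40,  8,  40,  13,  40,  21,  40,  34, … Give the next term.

Taking every 2nd term gives 2 separate tracks.
Subsequence A: 40, 40, 40, 40, 40, 40. Always 40.
Subsequence B: 3, 5, 8, 13, 21, 34. Fibonacci-style (each term is the sum of the two before it).
Position 13 → subsequence A, term 7 = 40.

40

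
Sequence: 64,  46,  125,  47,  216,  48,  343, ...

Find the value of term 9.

512

Taking every 2nd term gives 2 separate tracks.
Track A: 64, 125, 216, 343 — perfect cubes starting at 4³.
Track B: 46, 47, 48 — adding 1 each time.
Term 9 comes from track A (its 5th entry): 512.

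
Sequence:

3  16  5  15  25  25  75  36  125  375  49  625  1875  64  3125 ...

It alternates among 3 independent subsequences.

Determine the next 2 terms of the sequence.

9375, 81

The terms cycle through 3 interleaved subsequences.
Track A: 3, 15, 75, 375, 1875 — multiplying by 5 each time.
Track B: 16, 25, 36, 49, 64 — the squares 4², 5², 6², ….
Track C: 5, 25, 125, 625, 3125 — powers of 5.
Term 16 comes from track A (its 6th entry): 9375.
The 17th slot belongs to track B; its 6th term is 81.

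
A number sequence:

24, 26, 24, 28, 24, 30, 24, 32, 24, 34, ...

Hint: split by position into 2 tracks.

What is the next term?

Positions 1, 3, 5, … form one subsequence and positions 2, 4, 6, … form another.
Track A: 24, 24, 24, 24, 24 (always 24).
Track B: 26, 28, 30, 32, 34 (arithmetic with common difference +2).
Position 11 falls in track A as its term 6, giving 24.

24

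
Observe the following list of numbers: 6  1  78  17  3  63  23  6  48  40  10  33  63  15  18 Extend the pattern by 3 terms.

103, 21, 3

Taking every 3rd term gives 3 separate tracks.
Track A = 6, 17, 23, 40, 63: Fibonacci-style (each term is the sum of the two before it).
Track B = 1, 3, 6, 10, 15: the triangular numbers T_1, T_2, ….
Track C = 78, 63, 48, 33, 18: subtracting 15 each time.
Position 16 → track A, term 6 = 103.
The 17th slot belongs to track B; its 6th term is 21.
Position 18 falls in track C as its term 6, giving 3.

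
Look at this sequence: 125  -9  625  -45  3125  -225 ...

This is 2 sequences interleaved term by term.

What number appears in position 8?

Positions 1, 3, 5, … form one subsequence and positions 2, 4, 6, … form another.
Stream A: 125, 625, 3125. Powers of 5.
Stream B: -9, -45, -225. Geometric with ratio 5.
Position 8 falls in stream B as its term 4, giving -1125.

-1125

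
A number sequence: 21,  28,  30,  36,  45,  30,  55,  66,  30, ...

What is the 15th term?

30

Reading positions in blocks of 3 reveals the pattern AAB — 2 tracks woven together.
Track A: 21, 28, 36, 45, 55, 66 (triangular numbers n(n+1)/2 for n = 6, 7, …).
Track B: 30, 30, 30 (the constant sequence 30).
Position 15 falls in track B as its term 5, giving 30.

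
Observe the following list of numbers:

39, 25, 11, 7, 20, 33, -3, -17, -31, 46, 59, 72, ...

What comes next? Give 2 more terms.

-45, -59

Reading positions in blocks of 6 reveals the pattern AAABBB — 2 tracks woven together.
Subsequence A: 39, 25, 11, -3, -17, -31. Arithmetic with common difference −14.
Subsequence B: 7, 20, 33, 46, 59, 72. Arithmetic with common difference +13.
The 13th slot belongs to subsequence A; its 7th term is -45.
Term 14 comes from subsequence A (its 8th entry): -59.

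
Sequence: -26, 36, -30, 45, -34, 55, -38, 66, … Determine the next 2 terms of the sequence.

Taking every 2nd term gives 2 separate tracks.
Stream A is -26, -30, -34, -38, which is arithmetic, step −4.
Stream B is 36, 45, 55, 66, which is triangular numbers n(n+1)/2 for n = 8, 9, ….
Term 9 comes from stream A (its 5th entry): -42.
Term 10 comes from stream B (its 5th entry): 78.

-42, 78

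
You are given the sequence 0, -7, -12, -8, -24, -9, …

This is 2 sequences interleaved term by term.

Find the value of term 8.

-10

The terms cycle through 2 interleaved subsequences.
Track A is 0, -12, -24, which is arithmetic with common difference −12.
Track B is -7, -8, -9, which is subtracting 1 each time.
The 8th slot belongs to track B; its 4th term is -10.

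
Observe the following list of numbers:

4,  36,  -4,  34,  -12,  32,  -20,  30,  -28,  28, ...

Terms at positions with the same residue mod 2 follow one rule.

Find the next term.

The terms cycle through 2 interleaved subsequences.
Track A: 4, -4, -12, -20, -28 (linear: a_n = 12 − 8·n).
Track B: 36, 34, 32, 30, 28 (linear: a_n = 38 − 2·n).
The 11th slot belongs to track A; its 6th term is -36.

-36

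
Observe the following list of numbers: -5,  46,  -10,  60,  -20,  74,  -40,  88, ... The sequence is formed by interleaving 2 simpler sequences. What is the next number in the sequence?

-80

The terms cycle through 2 interleaved subsequences.
Subsequence A is -5, -10, -20, -40, which is geometric with ratio 2.
Subsequence B is 46, 60, 74, 88, which is linear: a_n = 32 + 14·n.
Term 9 comes from subsequence A (its 5th entry): -80.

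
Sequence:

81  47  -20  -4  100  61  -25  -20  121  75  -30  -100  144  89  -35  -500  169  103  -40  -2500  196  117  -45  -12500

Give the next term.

225

Read the sequence 4 terms at a time; column i is its own pattern.
Track A is 81, 100, 121, 144, 169, 196, which is consecutive squares n² from n = 9.
Track B is 47, 61, 75, 89, 103, 117, which is arithmetic, step +14.
Track C is -20, -25, -30, -35, -40, -45, which is linear: a_n = -15 − 5·n.
Track D is -4, -20, -100, -500, -2500, -12500, which is multiplying by 5 each time.
Term 25 comes from track A (its 7th entry): 225.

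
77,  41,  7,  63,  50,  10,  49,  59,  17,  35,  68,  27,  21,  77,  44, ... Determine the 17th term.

86

Split by position mod 3 into 3 tracks.
Stream A is 77, 63, 49, 35, 21, which is subtracting 14 each time.
Stream B is 41, 50, 59, 68, 77, which is arithmetic, step +9.
Stream C is 7, 10, 17, 27, 44, which is a Fibonacci-like recurrence a_n = a_{n-1} + a_{n-2}.
Position 17 → stream B, term 6 = 86.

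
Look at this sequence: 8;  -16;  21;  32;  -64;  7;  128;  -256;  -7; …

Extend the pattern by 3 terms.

512, -1024, -21

Reading positions in blocks of 3 reveals the pattern AAB — 2 tracks woven together.
Stream A is 8, -16, 32, -64, 128, -256, which is geometric with ratio -2.
Stream B is 21, 7, -7, which is linear: a_n = 35 − 14·n.
Position 10 → stream A, term 7 = 512.
Position 11 falls in stream A as its term 8, giving -1024.
Term 12 comes from stream B (its 4th entry): -21.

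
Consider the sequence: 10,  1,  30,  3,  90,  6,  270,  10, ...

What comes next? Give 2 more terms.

810, 15

Positions 1, 3, 5, … form one subsequence and positions 2, 4, 6, … form another.
Track A is 10, 30, 90, 270, which is geometric, ×3 each step.
Track B is 1, 3, 6, 10, which is the triangular numbers T_1, T_2, ….
The 9th slot belongs to track A; its 5th term is 810.
Position 10 → track B, term 5 = 15.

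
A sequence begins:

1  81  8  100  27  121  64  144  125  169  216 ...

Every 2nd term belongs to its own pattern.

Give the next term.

196

Positions 1, 3, 5, … form one subsequence and positions 2, 4, 6, … form another.
Subsequence A: 1, 8, 27, 64, 125, 216 (consecutive cubes n³ from n = 1).
Subsequence B: 81, 100, 121, 144, 169 (perfect squares starting at 9²).
Position 12 falls in subsequence B as its term 6, giving 196.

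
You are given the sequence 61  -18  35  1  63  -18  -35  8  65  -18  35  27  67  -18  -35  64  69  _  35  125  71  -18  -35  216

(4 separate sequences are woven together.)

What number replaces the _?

-18

Split by position mod 4 into 4 tracks.
Stream A: 61, 63, 65, 67, 69, 71. Adding 2 each time.
Stream B: -18, -18, -18, -18, ?, -18. The constant sequence -18.
Stream C: 35, -35, 35, -35, 35, -35. Oscillating between 35 and -35.
Stream D: 1, 8, 27, 64, 125, 216. The cubes 1³, 2³, 3³, ….
The gap is stream B's term 5; the rule gives -18.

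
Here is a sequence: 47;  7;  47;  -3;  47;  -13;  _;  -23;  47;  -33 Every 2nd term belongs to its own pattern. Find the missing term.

Taking every 2nd term gives 2 separate tracks.
Subsequence A: 47, 47, 47, ?, 47 (constant 47).
Subsequence B: 7, -3, -13, -23, -33 (arithmetic with common difference −10).
So the missing entry in subsequence A is 47.

47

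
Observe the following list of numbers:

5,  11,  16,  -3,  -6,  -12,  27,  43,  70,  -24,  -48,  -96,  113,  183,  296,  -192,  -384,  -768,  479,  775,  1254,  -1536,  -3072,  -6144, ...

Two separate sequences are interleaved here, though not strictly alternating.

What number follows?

The slot pattern repeats as AAABBB (period 6), so there are 2 interleaved tracks.
Stream A: 5, 11, 16, 27, 43, 70, 113, 183, 296, 479, 775, 1254 — Fibonacci-style (each term is the sum of the two before it).
Stream B: -3, -6, -12, -24, -48, -96, -192, -384, -768, -1536, -3072, -6144 — geometric with ratio 2.
Position 25 → stream A, term 13 = 2029.

2029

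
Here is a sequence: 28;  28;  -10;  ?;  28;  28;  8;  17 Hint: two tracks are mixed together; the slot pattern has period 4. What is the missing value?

-1

Reading positions in blocks of 4 reveals the pattern AABB — 2 tracks woven together.
Track A = 28, 28, 28, 28: constant 28.
Track B = -10, ?, 8, 17: arithmetic, step +9.
The gap is track B's term 2; the rule gives -1.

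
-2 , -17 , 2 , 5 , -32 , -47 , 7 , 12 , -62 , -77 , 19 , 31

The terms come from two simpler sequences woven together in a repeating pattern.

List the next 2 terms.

-92, -107

Positions follow the repeating pattern AABB; grouping by letter gives 2 tracks.
Track A = -2, -17, -32, -47, -62, -77: linear: a_n = 13 − 15·n.
Track B = 2, 5, 7, 12, 19, 31: a Fibonacci-like recurrence a_n = a_{n-1} + a_{n-2}.
Position 13 falls in track A as its term 7, giving -92.
Term 14 comes from track A (its 8th entry): -107.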